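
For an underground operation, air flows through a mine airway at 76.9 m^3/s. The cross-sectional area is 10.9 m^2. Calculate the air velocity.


7.055 m/s

Velocity = flow rate / cross-sectional area
= 76.9 / 10.9
= 7.055 m/s


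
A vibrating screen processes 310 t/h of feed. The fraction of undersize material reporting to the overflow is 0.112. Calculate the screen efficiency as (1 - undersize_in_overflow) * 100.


88.8%

Screen efficiency = (1 - fraction of undersize in overflow) * 100
= (1 - 0.112) * 100
= 0.888 * 100
= 88.8%


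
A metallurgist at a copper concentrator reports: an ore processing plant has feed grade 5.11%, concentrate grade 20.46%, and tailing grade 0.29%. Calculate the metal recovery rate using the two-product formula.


Using the two-product formula:
R = 100 * c * (f - t) / (f * (c - t))
Numerator = 100 * 20.46 * (5.11 - 0.29)
= 100 * 20.46 * 4.82
= 9861.72
Denominator = 5.11 * (20.46 - 0.29)
= 5.11 * 20.17
= 103.0687
R = 9861.72 / 103.0687
= 95.681%

95.681%


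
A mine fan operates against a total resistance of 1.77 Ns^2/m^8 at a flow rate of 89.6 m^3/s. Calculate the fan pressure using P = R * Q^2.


Compute Q^2:
Q^2 = 89.6^2 = 8028.16
Compute pressure:
P = R * Q^2 = 1.77 * 8028.16
= 14209.8432 Pa

14209.8432 Pa


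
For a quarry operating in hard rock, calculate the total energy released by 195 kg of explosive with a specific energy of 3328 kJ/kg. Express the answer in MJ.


Energy = mass * specific_energy / 1000
= 195 * 3328 / 1000
= 648960 / 1000
= 648.96 MJ

648.96 MJ


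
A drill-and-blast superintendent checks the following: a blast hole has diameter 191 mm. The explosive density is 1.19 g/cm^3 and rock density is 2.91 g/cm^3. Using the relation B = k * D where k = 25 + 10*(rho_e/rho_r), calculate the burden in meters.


5.5561 m

First, compute k:
rho_e / rho_r = 1.19 / 2.91 = 0.4089347079
k = 25 + 10 * 0.4089347079 = 29.08934708
Then, compute burden:
B = k * D / 1000 = 29.08934708 * 191 / 1000
= 5556.065292 / 1000
= 5.5561 m


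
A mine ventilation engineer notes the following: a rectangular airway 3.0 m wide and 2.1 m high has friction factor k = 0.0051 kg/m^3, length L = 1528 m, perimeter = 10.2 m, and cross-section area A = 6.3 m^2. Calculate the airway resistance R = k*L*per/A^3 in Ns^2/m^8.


Compute the numerator:
k * L * per = 0.0051 * 1528 * 10.2
= 79.48656
Compute the denominator:
A^3 = 6.3^3 = 250.047
Resistance:
R = 79.48656 / 250.047
= 0.3179 Ns^2/m^8

0.3179 Ns^2/m^8


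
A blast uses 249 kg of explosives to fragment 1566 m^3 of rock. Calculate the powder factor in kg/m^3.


0.159 kg/m^3

Powder factor = explosive mass / rock volume
= 249 / 1566
= 0.159 kg/m^3


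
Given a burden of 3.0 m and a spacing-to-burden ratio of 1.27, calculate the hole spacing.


Spacing = burden * ratio
= 3.0 * 1.27
= 3.81 m

3.81 m


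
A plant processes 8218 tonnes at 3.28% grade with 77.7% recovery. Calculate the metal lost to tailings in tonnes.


Total metal in feed:
= 8218 * 3.28 / 100 = 269.5504 tonnes
Metal recovered:
= 269.5504 * 77.7 / 100 = 209.4406608 tonnes
Metal lost to tailings:
= 269.5504 - 209.4406608
= 60.1097 tonnes

60.1097 tonnes


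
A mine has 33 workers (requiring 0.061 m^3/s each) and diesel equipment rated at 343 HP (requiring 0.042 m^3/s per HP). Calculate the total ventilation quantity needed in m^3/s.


Airflow for workers:
Q_people = 33 * 0.061 = 2.013 m^3/s
Airflow for diesel equipment:
Q_diesel = 343 * 0.042 = 14.406 m^3/s
Total ventilation:
Q_total = 2.013 + 14.406
= 16.419 m^3/s

16.419 m^3/s


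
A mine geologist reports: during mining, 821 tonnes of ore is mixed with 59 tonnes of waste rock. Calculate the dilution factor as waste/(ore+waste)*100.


Total material = ore + waste
= 821 + 59 = 880 tonnes
Dilution = waste / total * 100
= 59 / 880 * 100
= 0.06704545455 * 100
= 6.7045%

6.7045%


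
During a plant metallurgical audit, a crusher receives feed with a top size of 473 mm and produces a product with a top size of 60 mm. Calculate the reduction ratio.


Reduction ratio = feed size / product size
= 473 / 60
= 7.8833

7.8833


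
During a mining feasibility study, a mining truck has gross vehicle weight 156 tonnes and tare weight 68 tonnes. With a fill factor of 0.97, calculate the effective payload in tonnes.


Maximum payload = gross - tare
= 156 - 68 = 88 tonnes
Effective payload = max payload * fill factor
= 88 * 0.97
= 85.36 tonnes

85.36 tonnes


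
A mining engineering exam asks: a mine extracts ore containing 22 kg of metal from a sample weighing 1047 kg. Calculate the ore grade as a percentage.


Ore grade = (metal mass / ore mass) * 100
= (22 / 1047) * 100
= 0.02101241643 * 100
= 2.1012%

2.1012%


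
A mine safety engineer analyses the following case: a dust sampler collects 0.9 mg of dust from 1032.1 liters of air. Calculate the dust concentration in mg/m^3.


0.872 mg/m^3

Convert liters to m^3: 1 m^3 = 1000 L
Concentration = mass / volume * 1000
= 0.9 / 1032.1 * 1000
= 0.0008720085263 * 1000
= 0.872 mg/m^3


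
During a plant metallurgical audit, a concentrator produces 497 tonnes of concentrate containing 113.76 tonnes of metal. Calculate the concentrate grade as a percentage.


Grade = (metal in concentrate / concentrate mass) * 100
= (113.76 / 497) * 100
= 0.2288933602 * 100
= 22.8893%

22.8893%


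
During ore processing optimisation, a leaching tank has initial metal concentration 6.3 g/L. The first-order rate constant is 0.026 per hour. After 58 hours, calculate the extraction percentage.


Compute the exponent:
-k * t = -0.026 * 58 = -1.508
Remaining concentration:
C = 6.3 * exp(-1.508)
= 6.3 * 0.22135224
= 1.394519112 g/L
Extracted = 6.3 - 1.394519112 = 4.905480888 g/L
Extraction % = 4.905480888 / 6.3 * 100
= 77.8648%

77.8648%


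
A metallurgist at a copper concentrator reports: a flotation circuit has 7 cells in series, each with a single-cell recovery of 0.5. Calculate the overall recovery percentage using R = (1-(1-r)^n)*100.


Complement of single-cell recovery:
1 - r = 1 - 0.5 = 0.5
Raise to power n:
(1 - r)^7 = 0.5^7 = 0.0078125
Overall recovery:
R = (1 - 0.0078125) * 100
= 99.2188%

99.2188%


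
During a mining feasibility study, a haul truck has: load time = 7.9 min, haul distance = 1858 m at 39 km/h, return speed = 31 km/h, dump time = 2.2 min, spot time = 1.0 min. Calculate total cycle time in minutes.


Convert haul speed to m/min: 39 * 1000/60 = 650 m/min
Haul time = 1858 / 650 = 2.858461538 min
Convert return speed to m/min: 31 * 1000/60 = 516.6666667 m/min
Return time = 1858 / 516.6666667 = 3.596129032 min
Total cycle time:
= 7.9 + 2.858461538 + 2.2 + 3.596129032 + 1.0
= 17.5546 min

17.5546 min


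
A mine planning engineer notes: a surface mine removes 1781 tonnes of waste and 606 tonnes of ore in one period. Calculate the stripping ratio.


2.9389

Stripping ratio = waste tonnage / ore tonnage
= 1781 / 606
= 2.9389


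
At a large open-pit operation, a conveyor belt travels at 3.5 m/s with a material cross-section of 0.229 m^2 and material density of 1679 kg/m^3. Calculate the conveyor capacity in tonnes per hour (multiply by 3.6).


Volumetric flow = speed * area
= 3.5 * 0.229 = 0.8015 m^3/s
Mass flow = volumetric * density
= 0.8015 * 1679 = 1345.7185 kg/s
Convert to t/h: multiply by 3.6
Capacity = 1345.7185 * 3.6
= 4844.5866 t/h

4844.5866 t/h


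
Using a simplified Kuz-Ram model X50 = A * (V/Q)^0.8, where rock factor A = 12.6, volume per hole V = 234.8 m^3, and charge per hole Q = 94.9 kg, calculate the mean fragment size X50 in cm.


26.0085 cm

Compute V/Q:
V/Q = 234.8 / 94.9 = 2.474183351
Raise to the power 0.8:
(V/Q)^0.8 = 2.474183351^0.8 = 2.064170201
Multiply by A:
X50 = 12.6 * 2.064170201
= 26.0085 cm


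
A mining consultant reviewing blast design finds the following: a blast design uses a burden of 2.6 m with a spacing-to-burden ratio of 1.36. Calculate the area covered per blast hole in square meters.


9.1936 m^2

First, find the spacing:
Spacing = burden * ratio = 2.6 * 1.36
= 3.536 m
Then, calculate the area:
Area = burden * spacing = 2.6 * 3.536
= 9.1936 m^2


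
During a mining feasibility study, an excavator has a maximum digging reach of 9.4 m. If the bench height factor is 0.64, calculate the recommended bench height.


Bench height = reach * factor
= 9.4 * 0.64
= 6.016 m

6.016 m


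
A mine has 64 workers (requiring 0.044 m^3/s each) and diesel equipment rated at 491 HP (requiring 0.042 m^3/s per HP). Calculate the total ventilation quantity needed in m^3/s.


Airflow for workers:
Q_people = 64 * 0.044 = 2.816 m^3/s
Airflow for diesel equipment:
Q_diesel = 491 * 0.042 = 20.622 m^3/s
Total ventilation:
Q_total = 2.816 + 20.622
= 23.438 m^3/s

23.438 m^3/s


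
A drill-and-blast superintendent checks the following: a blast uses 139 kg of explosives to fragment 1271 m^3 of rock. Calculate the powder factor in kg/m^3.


Powder factor = explosive mass / rock volume
= 139 / 1271
= 0.1094 kg/m^3

0.1094 kg/m^3


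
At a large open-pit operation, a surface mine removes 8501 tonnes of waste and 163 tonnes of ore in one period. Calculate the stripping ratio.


52.1534

Stripping ratio = waste tonnage / ore tonnage
= 8501 / 163
= 52.1534


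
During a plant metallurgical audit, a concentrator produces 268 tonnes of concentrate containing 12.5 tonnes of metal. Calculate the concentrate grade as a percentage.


Grade = (metal in concentrate / concentrate mass) * 100
= (12.5 / 268) * 100
= 0.04664179104 * 100
= 4.6642%

4.6642%


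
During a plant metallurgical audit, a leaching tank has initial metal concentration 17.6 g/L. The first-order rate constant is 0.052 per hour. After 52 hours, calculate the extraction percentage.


93.3063%

Compute the exponent:
-k * t = -0.052 * 52 = -2.704
Remaining concentration:
C = 17.6 * exp(-2.704)
= 17.6 * 0.06693722762
= 1.178095206 g/L
Extracted = 17.6 - 1.178095206 = 16.42190479 g/L
Extraction % = 16.42190479 / 17.6 * 100
= 93.3063%


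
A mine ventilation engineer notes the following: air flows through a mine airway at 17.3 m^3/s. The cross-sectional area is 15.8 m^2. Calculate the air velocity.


1.0949 m/s

Velocity = flow rate / cross-sectional area
= 17.3 / 15.8
= 1.0949 m/s


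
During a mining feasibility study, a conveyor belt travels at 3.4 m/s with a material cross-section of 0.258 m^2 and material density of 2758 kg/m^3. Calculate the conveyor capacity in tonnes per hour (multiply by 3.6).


Volumetric flow = speed * area
= 3.4 * 0.258 = 0.8772 m^3/s
Mass flow = volumetric * density
= 0.8772 * 2758 = 2419.3176 kg/s
Convert to t/h: multiply by 3.6
Capacity = 2419.3176 * 3.6
= 8709.5434 t/h

8709.5434 t/h


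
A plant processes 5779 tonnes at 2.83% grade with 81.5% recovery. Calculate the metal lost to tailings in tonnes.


30.256 tonnes

Total metal in feed:
= 5779 * 2.83 / 100 = 163.5457 tonnes
Metal recovered:
= 163.5457 * 81.5 / 100 = 133.2897455 tonnes
Metal lost to tailings:
= 163.5457 - 133.2897455
= 30.256 tonnes


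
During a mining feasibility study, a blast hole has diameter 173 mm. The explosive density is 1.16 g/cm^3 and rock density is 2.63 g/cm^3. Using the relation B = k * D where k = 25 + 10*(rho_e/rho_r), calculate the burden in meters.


5.088 m

First, compute k:
rho_e / rho_r = 1.16 / 2.63 = 0.4410646388
k = 25 + 10 * 0.4410646388 = 29.41064639
Then, compute burden:
B = k * D / 1000 = 29.41064639 * 173 / 1000
= 5088.041825 / 1000
= 5.088 m


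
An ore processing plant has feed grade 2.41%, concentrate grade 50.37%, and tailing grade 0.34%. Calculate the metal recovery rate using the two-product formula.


Using the two-product formula:
R = 100 * c * (f - t) / (f * (c - t))
Numerator = 100 * 50.37 * (2.41 - 0.34)
= 100 * 50.37 * 2.07
= 10426.59
Denominator = 2.41 * (50.37 - 0.34)
= 2.41 * 50.03
= 120.5723
R = 10426.59 / 120.5723
= 86.4758%

86.4758%


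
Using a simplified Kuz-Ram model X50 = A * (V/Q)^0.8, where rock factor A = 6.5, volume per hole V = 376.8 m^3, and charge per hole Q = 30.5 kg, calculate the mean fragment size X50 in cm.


Compute V/Q:
V/Q = 376.8 / 30.5 = 12.35409836
Raise to the power 0.8:
(V/Q)^0.8 = 12.35409836^0.8 = 7.472206128
Multiply by A:
X50 = 6.5 * 7.472206128
= 48.5693 cm

48.5693 cm


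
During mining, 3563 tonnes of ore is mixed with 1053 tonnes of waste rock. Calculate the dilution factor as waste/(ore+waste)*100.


Total material = ore + waste
= 3563 + 1053 = 4616 tonnes
Dilution = waste / total * 100
= 1053 / 4616 * 100
= 0.2281195841 * 100
= 22.812%

22.812%


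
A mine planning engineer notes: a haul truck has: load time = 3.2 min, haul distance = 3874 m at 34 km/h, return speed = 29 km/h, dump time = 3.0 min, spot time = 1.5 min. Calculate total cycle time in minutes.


Convert haul speed to m/min: 34 * 1000/60 = 566.6666667 m/min
Haul time = 3874 / 566.6666667 = 6.836470588 min
Convert return speed to m/min: 29 * 1000/60 = 483.3333333 m/min
Return time = 3874 / 483.3333333 = 8.015172414 min
Total cycle time:
= 3.2 + 6.836470588 + 3.0 + 8.015172414 + 1.5
= 22.5516 min

22.5516 min


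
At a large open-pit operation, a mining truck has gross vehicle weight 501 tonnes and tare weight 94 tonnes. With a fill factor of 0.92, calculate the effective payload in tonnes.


374.44 tonnes

Maximum payload = gross - tare
= 501 - 94 = 407 tonnes
Effective payload = max payload * fill factor
= 407 * 0.92
= 374.44 tonnes


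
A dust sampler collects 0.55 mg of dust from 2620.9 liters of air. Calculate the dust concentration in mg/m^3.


0.2099 mg/m^3

Convert liters to m^3: 1 m^3 = 1000 L
Concentration = mass / volume * 1000
= 0.55 / 2620.9 * 1000
= 0.0002098515777 * 1000
= 0.2099 mg/m^3


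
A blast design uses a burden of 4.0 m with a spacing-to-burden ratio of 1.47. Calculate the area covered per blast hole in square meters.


23.52 m^2

First, find the spacing:
Spacing = burden * ratio = 4.0 * 1.47
= 5.88 m
Then, calculate the area:
Area = burden * spacing = 4.0 * 5.88
= 23.52 m^2


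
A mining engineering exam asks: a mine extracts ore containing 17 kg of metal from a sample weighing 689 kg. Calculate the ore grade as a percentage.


2.4673%

Ore grade = (metal mass / ore mass) * 100
= (17 / 689) * 100
= 0.02467343977 * 100
= 2.4673%


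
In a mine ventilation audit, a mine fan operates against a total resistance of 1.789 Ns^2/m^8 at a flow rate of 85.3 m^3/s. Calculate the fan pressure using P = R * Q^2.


Compute Q^2:
Q^2 = 85.3^2 = 7276.09
Compute pressure:
P = R * Q^2 = 1.789 * 7276.09
= 13016.925 Pa

13016.925 Pa


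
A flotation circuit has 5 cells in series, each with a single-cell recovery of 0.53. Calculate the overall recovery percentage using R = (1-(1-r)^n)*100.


Complement of single-cell recovery:
1 - r = 1 - 0.53 = 0.47
Raise to power n:
(1 - r)^5 = 0.47^5 = 0.0229345007
Overall recovery:
R = (1 - 0.0229345007) * 100
= 97.7065%

97.7065%


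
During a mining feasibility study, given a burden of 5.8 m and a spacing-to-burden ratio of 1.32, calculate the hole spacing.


Spacing = burden * ratio
= 5.8 * 1.32
= 7.656 m

7.656 m


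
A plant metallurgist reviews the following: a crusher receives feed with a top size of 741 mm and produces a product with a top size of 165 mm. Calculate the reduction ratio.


Reduction ratio = feed size / product size
= 741 / 165
= 4.4909

4.4909


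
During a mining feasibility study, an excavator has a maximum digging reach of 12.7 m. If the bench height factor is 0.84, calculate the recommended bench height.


10.668 m

Bench height = reach * factor
= 12.7 * 0.84
= 10.668 m


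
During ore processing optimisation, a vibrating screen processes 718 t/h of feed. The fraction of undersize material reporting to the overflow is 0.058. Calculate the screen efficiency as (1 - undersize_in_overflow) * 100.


Screen efficiency = (1 - fraction of undersize in overflow) * 100
= (1 - 0.058) * 100
= 0.942 * 100
= 94.2%

94.2%


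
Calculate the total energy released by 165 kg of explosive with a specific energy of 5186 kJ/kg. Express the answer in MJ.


855.69 MJ

Energy = mass * specific_energy / 1000
= 165 * 5186 / 1000
= 855690 / 1000
= 855.69 MJ


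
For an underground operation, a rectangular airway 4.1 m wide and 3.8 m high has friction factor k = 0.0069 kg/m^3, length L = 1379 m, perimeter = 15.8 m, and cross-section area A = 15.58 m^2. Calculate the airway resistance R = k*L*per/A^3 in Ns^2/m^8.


Compute the numerator:
k * L * per = 0.0069 * 1379 * 15.8
= 150.33858
Compute the denominator:
A^3 = 15.58^3 = 3781.833112
Resistance:
R = 150.33858 / 3781.833112
= 0.0398 Ns^2/m^8

0.0398 Ns^2/m^8


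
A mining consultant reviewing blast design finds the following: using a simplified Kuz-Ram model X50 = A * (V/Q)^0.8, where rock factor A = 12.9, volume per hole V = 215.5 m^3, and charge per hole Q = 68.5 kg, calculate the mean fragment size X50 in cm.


Compute V/Q:
V/Q = 215.5 / 68.5 = 3.145985401
Raise to the power 0.8:
(V/Q)^0.8 = 3.145985401^0.8 = 2.501527966
Multiply by A:
X50 = 12.9 * 2.501527966
= 32.2697 cm

32.2697 cm


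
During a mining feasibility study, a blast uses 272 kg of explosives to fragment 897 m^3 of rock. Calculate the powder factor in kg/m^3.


Powder factor = explosive mass / rock volume
= 272 / 897
= 0.3032 kg/m^3

0.3032 kg/m^3


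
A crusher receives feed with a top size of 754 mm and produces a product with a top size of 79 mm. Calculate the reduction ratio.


9.5443

Reduction ratio = feed size / product size
= 754 / 79
= 9.5443


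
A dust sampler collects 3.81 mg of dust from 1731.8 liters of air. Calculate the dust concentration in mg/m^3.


Convert liters to m^3: 1 m^3 = 1000 L
Concentration = mass / volume * 1000
= 3.81 / 1731.8 * 1000
= 0.002200023097 * 1000
= 2.2 mg/m^3

2.2 mg/m^3


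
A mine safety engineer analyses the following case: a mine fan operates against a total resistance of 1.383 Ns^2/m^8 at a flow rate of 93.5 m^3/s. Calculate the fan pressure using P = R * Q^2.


12090.5318 Pa

Compute Q^2:
Q^2 = 93.5^2 = 8742.25
Compute pressure:
P = R * Q^2 = 1.383 * 8742.25
= 12090.5318 Pa


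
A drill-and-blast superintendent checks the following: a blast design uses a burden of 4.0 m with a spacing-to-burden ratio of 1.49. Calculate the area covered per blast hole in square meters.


First, find the spacing:
Spacing = burden * ratio = 4.0 * 1.49
= 5.96 m
Then, calculate the area:
Area = burden * spacing = 4.0 * 5.96
= 23.84 m^2

23.84 m^2


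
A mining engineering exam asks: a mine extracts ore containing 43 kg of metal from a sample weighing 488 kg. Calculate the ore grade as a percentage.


Ore grade = (metal mass / ore mass) * 100
= (43 / 488) * 100
= 0.0881147541 * 100
= 8.8115%

8.8115%


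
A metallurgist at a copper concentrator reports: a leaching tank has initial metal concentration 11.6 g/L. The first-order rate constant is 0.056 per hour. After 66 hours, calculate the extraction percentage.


Compute the exponent:
-k * t = -0.056 * 66 = -3.696
Remaining concentration:
C = 11.6 * exp(-3.696)
= 11.6 * 0.02482261863
= 0.2879423761 g/L
Extracted = 11.6 - 0.2879423761 = 11.31205762 g/L
Extraction % = 11.31205762 / 11.6 * 100
= 97.5177%

97.5177%


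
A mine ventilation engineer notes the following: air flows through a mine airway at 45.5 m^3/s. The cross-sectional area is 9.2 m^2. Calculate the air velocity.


4.9457 m/s

Velocity = flow rate / cross-sectional area
= 45.5 / 9.2
= 4.9457 m/s


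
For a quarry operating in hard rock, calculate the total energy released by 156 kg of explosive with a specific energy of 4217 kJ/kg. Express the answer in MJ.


657.852 MJ

Energy = mass * specific_energy / 1000
= 156 * 4217 / 1000
= 657852 / 1000
= 657.852 MJ


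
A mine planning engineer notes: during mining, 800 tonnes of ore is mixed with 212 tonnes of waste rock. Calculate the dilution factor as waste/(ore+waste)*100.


20.9486%

Total material = ore + waste
= 800 + 212 = 1012 tonnes
Dilution = waste / total * 100
= 212 / 1012 * 100
= 0.209486166 * 100
= 20.9486%


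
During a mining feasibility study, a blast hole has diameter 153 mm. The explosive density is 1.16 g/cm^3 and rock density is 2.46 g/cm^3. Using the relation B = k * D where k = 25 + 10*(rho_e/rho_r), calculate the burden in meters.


4.5465 m

First, compute k:
rho_e / rho_r = 1.16 / 2.46 = 0.4715447154
k = 25 + 10 * 0.4715447154 = 29.71544715
Then, compute burden:
B = k * D / 1000 = 29.71544715 * 153 / 1000
= 4546.463415 / 1000
= 4.5465 m


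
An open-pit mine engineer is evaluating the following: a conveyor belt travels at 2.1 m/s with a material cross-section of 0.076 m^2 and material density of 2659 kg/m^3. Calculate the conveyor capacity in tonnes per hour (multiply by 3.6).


1527.755 t/h

Volumetric flow = speed * area
= 2.1 * 0.076 = 0.1596 m^3/s
Mass flow = volumetric * density
= 0.1596 * 2659 = 424.3764 kg/s
Convert to t/h: multiply by 3.6
Capacity = 424.3764 * 3.6
= 1527.755 t/h


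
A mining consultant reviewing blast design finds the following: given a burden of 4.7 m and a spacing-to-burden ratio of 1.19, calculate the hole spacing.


Spacing = burden * ratio
= 4.7 * 1.19
= 5.593 m

5.593 m


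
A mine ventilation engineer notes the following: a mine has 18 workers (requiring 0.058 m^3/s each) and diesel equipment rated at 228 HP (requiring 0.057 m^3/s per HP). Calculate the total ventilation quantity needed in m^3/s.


Airflow for workers:
Q_people = 18 * 0.058 = 1.044 m^3/s
Airflow for diesel equipment:
Q_diesel = 228 * 0.057 = 12.996 m^3/s
Total ventilation:
Q_total = 1.044 + 12.996
= 14.04 m^3/s

14.04 m^3/s


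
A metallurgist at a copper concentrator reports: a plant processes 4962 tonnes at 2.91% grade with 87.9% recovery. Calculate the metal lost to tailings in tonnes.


Total metal in feed:
= 4962 * 2.91 / 100 = 144.3942 tonnes
Metal recovered:
= 144.3942 * 87.9 / 100 = 126.9225018 tonnes
Metal lost to tailings:
= 144.3942 - 126.9225018
= 17.4717 tonnes

17.4717 tonnes


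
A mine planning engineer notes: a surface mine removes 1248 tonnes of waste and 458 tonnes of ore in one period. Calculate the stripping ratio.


Stripping ratio = waste tonnage / ore tonnage
= 1248 / 458
= 2.7249

2.7249


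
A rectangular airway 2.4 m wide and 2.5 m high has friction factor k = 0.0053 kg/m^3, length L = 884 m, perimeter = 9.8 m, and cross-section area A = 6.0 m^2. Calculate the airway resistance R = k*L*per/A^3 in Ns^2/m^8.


0.2126 Ns^2/m^8

Compute the numerator:
k * L * per = 0.0053 * 884 * 9.8
= 45.91496
Compute the denominator:
A^3 = 6.0^3 = 216
Resistance:
R = 45.91496 / 216
= 0.2126 Ns^2/m^8


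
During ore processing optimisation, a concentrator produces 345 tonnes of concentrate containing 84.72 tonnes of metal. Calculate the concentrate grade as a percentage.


Grade = (metal in concentrate / concentrate mass) * 100
= (84.72 / 345) * 100
= 0.2455652174 * 100
= 24.5565%

24.5565%


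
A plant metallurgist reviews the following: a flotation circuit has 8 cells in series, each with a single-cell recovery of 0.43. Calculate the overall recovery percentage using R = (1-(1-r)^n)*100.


Complement of single-cell recovery:
1 - r = 1 - 0.43 = 0.57
Raise to power n:
(1 - r)^8 = 0.57^8 = 0.01114291571
Overall recovery:
R = (1 - 0.01114291571) * 100
= 98.8857%

98.8857%


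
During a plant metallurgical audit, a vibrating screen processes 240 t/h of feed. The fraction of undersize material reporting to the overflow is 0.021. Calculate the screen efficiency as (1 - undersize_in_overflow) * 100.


97.9%

Screen efficiency = (1 - fraction of undersize in overflow) * 100
= (1 - 0.021) * 100
= 0.979 * 100
= 97.9%


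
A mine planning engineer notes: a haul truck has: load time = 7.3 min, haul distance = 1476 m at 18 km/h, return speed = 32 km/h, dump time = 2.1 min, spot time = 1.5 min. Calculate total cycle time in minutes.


Convert haul speed to m/min: 18 * 1000/60 = 300 m/min
Haul time = 1476 / 300 = 4.92 min
Convert return speed to m/min: 32 * 1000/60 = 533.3333333 m/min
Return time = 1476 / 533.3333333 = 2.7675 min
Total cycle time:
= 7.3 + 4.92 + 2.1 + 2.7675 + 1.5
= 18.5875 min

18.5875 min


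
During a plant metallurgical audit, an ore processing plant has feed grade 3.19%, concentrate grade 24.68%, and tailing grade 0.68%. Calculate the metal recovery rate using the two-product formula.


Using the two-product formula:
R = 100 * c * (f - t) / (f * (c - t))
Numerator = 100 * 24.68 * (3.19 - 0.68)
= 100 * 24.68 * 2.51
= 6194.68
Denominator = 3.19 * (24.68 - 0.68)
= 3.19 * 24.0
= 76.56
R = 6194.68 / 76.56
= 80.9127%

80.9127%


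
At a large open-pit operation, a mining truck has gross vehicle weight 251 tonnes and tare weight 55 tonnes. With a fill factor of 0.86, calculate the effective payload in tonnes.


168.56 tonnes

Maximum payload = gross - tare
= 251 - 55 = 196 tonnes
Effective payload = max payload * fill factor
= 196 * 0.86
= 168.56 tonnes


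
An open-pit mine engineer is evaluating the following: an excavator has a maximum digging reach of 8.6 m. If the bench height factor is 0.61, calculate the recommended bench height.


Bench height = reach * factor
= 8.6 * 0.61
= 5.246 m

5.246 m


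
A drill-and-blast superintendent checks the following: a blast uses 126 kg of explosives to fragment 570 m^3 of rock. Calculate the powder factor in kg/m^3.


0.2211 kg/m^3

Powder factor = explosive mass / rock volume
= 126 / 570
= 0.2211 kg/m^3


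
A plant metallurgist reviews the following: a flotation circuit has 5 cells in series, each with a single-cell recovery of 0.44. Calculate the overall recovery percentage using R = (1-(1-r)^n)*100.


Complement of single-cell recovery:
1 - r = 1 - 0.44 = 0.56
Raise to power n:
(1 - r)^5 = 0.56^5 = 0.0550731776
Overall recovery:
R = (1 - 0.0550731776) * 100
= 94.4927%

94.4927%


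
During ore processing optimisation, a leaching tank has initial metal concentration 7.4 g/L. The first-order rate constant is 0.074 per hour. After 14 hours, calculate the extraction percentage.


64.5129%

Compute the exponent:
-k * t = -0.074 * 14 = -1.036
Remaining concentration:
C = 7.4 * exp(-1.036)
= 7.4 * 0.3548713321
= 2.626047858 g/L
Extracted = 7.4 - 2.626047858 = 4.773952142 g/L
Extraction % = 4.773952142 / 7.4 * 100
= 64.5129%


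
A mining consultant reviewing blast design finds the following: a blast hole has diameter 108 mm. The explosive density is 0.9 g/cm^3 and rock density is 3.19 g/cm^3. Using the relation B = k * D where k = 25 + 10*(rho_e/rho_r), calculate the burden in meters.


3.0047 m

First, compute k:
rho_e / rho_r = 0.9 / 3.19 = 0.2821316614
k = 25 + 10 * 0.2821316614 = 27.82131661
Then, compute burden:
B = k * D / 1000 = 27.82131661 * 108 / 1000
= 3004.702194 / 1000
= 3.0047 m


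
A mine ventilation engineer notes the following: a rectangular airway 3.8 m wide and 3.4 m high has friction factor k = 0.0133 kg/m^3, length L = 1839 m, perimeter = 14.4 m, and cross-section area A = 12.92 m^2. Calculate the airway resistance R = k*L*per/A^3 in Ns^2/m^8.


Compute the numerator:
k * L * per = 0.0133 * 1839 * 14.4
= 352.20528
Compute the denominator:
A^3 = 12.92^3 = 2156.689088
Resistance:
R = 352.20528 / 2156.689088
= 0.1633 Ns^2/m^8

0.1633 Ns^2/m^8


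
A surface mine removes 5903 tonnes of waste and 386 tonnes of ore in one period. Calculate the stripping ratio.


15.2927

Stripping ratio = waste tonnage / ore tonnage
= 5903 / 386
= 15.2927


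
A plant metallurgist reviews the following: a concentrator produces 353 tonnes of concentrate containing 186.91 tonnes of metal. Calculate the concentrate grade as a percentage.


Grade = (metal in concentrate / concentrate mass) * 100
= (186.91 / 353) * 100
= 0.529490085 * 100
= 52.949%

52.949%


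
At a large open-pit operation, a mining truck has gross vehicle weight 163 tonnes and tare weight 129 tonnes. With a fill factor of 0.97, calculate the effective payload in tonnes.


32.98 tonnes

Maximum payload = gross - tare
= 163 - 129 = 34 tonnes
Effective payload = max payload * fill factor
= 34 * 0.97
= 32.98 tonnes


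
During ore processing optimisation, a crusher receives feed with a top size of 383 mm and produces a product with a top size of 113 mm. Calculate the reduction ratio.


Reduction ratio = feed size / product size
= 383 / 113
= 3.3894

3.3894


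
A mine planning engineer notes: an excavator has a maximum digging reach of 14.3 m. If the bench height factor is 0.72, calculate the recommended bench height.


Bench height = reach * factor
= 14.3 * 0.72
= 10.296 m

10.296 m


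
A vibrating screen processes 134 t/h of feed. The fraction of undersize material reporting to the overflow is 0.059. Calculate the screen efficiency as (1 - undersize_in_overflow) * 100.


Screen efficiency = (1 - fraction of undersize in overflow) * 100
= (1 - 0.059) * 100
= 0.941 * 100
= 94.1%

94.1%


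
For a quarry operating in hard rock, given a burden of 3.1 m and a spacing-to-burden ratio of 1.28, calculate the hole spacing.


3.968 m

Spacing = burden * ratio
= 3.1 * 1.28
= 3.968 m


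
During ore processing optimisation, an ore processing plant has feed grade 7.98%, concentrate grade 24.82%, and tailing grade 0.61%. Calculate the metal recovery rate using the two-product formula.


Using the two-product formula:
R = 100 * c * (f - t) / (f * (c - t))
Numerator = 100 * 24.82 * (7.98 - 0.61)
= 100 * 24.82 * 7.37
= 18292.34
Denominator = 7.98 * (24.82 - 0.61)
= 7.98 * 24.21
= 193.1958
R = 18292.34 / 193.1958
= 94.6829%

94.6829%


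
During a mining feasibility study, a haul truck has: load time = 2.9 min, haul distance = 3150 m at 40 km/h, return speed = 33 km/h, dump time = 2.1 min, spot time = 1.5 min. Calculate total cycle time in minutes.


Convert haul speed to m/min: 40 * 1000/60 = 666.6666667 m/min
Haul time = 3150 / 666.6666667 = 4.725 min
Convert return speed to m/min: 33 * 1000/60 = 550 m/min
Return time = 3150 / 550 = 5.727272727 min
Total cycle time:
= 2.9 + 4.725 + 2.1 + 5.727272727 + 1.5
= 16.9523 min

16.9523 min


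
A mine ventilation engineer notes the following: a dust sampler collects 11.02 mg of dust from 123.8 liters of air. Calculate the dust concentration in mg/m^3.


Convert liters to m^3: 1 m^3 = 1000 L
Concentration = mass / volume * 1000
= 11.02 / 123.8 * 1000
= 0.08901453958 * 1000
= 89.0145 mg/m^3

89.0145 mg/m^3


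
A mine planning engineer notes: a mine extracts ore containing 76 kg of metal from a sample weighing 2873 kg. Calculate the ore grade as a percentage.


Ore grade = (metal mass / ore mass) * 100
= (76 / 2873) * 100
= 0.02645318482 * 100
= 2.6453%

2.6453%


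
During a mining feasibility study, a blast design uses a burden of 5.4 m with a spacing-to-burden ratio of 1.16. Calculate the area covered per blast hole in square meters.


33.8256 m^2

First, find the spacing:
Spacing = burden * ratio = 5.4 * 1.16
= 6.264 m
Then, calculate the area:
Area = burden * spacing = 5.4 * 6.264
= 33.8256 m^2


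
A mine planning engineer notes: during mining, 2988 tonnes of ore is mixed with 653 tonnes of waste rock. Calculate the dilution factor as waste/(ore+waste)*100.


17.9346%

Total material = ore + waste
= 2988 + 653 = 3641 tonnes
Dilution = waste / total * 100
= 653 / 3641 * 100
= 0.1793463334 * 100
= 17.9346%


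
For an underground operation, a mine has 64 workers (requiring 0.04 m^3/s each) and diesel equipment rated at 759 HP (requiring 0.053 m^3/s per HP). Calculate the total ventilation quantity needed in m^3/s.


42.787 m^3/s

Airflow for workers:
Q_people = 64 * 0.04 = 2.56 m^3/s
Airflow for diesel equipment:
Q_diesel = 759 * 0.053 = 40.227 m^3/s
Total ventilation:
Q_total = 2.56 + 40.227
= 42.787 m^3/s


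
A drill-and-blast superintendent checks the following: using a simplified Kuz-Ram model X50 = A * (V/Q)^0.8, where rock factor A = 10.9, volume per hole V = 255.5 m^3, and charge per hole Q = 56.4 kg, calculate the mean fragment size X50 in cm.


Compute V/Q:
V/Q = 255.5 / 56.4 = 4.530141844
Raise to the power 0.8:
(V/Q)^0.8 = 4.530141844^0.8 = 3.348801769
Multiply by A:
X50 = 10.9 * 3.348801769
= 36.5019 cm

36.5019 cm


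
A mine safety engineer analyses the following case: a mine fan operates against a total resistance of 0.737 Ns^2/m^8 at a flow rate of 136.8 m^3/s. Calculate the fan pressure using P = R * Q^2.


13792.3949 Pa

Compute Q^2:
Q^2 = 136.8^2 = 18714.24
Compute pressure:
P = R * Q^2 = 0.737 * 18714.24
= 13792.3949 Pa


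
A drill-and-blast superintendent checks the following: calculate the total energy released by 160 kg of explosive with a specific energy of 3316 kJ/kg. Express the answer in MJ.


530.56 MJ

Energy = mass * specific_energy / 1000
= 160 * 3316 / 1000
= 530560 / 1000
= 530.56 MJ


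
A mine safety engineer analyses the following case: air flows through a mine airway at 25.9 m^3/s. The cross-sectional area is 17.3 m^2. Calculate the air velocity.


Velocity = flow rate / cross-sectional area
= 25.9 / 17.3
= 1.4971 m/s

1.4971 m/s


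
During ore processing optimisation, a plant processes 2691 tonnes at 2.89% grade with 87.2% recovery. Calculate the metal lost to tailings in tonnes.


9.9545 tonnes

Total metal in feed:
= 2691 * 2.89 / 100 = 77.7699 tonnes
Metal recovered:
= 77.7699 * 87.2 / 100 = 67.8153528 tonnes
Metal lost to tailings:
= 77.7699 - 67.8153528
= 9.9545 tonnes


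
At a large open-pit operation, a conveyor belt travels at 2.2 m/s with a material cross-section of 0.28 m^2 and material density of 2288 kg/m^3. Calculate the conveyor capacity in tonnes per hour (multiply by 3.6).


5073.8688 t/h

Volumetric flow = speed * area
= 2.2 * 0.28 = 0.616 m^3/s
Mass flow = volumetric * density
= 0.616 * 2288 = 1409.408 kg/s
Convert to t/h: multiply by 3.6
Capacity = 1409.408 * 3.6
= 5073.8688 t/h


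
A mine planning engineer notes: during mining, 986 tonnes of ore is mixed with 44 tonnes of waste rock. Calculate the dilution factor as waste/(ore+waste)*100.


4.2718%

Total material = ore + waste
= 986 + 44 = 1030 tonnes
Dilution = waste / total * 100
= 44 / 1030 * 100
= 0.0427184466 * 100
= 4.2718%


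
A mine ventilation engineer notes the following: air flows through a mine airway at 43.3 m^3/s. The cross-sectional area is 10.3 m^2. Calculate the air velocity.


Velocity = flow rate / cross-sectional area
= 43.3 / 10.3
= 4.2039 m/s

4.2039 m/s


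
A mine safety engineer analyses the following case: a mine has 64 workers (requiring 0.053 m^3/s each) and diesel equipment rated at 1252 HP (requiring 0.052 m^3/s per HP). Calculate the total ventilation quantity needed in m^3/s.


Airflow for workers:
Q_people = 64 * 0.053 = 3.392 m^3/s
Airflow for diesel equipment:
Q_diesel = 1252 * 0.052 = 65.104 m^3/s
Total ventilation:
Q_total = 3.392 + 65.104
= 68.496 m^3/s

68.496 m^3/s


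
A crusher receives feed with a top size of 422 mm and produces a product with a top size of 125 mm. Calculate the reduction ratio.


3.376

Reduction ratio = feed size / product size
= 422 / 125
= 3.376


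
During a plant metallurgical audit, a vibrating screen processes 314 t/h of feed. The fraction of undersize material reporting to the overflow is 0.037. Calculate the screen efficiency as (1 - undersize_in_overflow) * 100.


Screen efficiency = (1 - fraction of undersize in overflow) * 100
= (1 - 0.037) * 100
= 0.963 * 100
= 96.3%

96.3%


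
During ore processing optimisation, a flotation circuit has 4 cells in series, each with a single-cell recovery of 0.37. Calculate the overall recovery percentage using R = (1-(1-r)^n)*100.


Complement of single-cell recovery:
1 - r = 1 - 0.37 = 0.63
Raise to power n:
(1 - r)^4 = 0.63^4 = 0.15752961
Overall recovery:
R = (1 - 0.15752961) * 100
= 84.247%

84.247%


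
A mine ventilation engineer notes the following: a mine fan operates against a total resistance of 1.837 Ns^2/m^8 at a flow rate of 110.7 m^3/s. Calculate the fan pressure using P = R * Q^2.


Compute Q^2:
Q^2 = 110.7^2 = 12254.49
Compute pressure:
P = R * Q^2 = 1.837 * 12254.49
= 22511.4981 Pa

22511.4981 Pa


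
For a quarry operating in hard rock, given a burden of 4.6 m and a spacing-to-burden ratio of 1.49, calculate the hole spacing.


Spacing = burden * ratio
= 4.6 * 1.49
= 6.854 m

6.854 m


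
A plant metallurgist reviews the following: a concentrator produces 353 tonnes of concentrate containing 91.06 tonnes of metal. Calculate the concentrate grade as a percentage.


Grade = (metal in concentrate / concentrate mass) * 100
= (91.06 / 353) * 100
= 0.2579603399 * 100
= 25.796%

25.796%


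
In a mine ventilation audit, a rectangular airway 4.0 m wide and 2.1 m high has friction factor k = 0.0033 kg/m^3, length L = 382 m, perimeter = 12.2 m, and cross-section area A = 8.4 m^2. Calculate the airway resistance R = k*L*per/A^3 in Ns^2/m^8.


Compute the numerator:
k * L * per = 0.0033 * 382 * 12.2
= 15.37932
Compute the denominator:
A^3 = 8.4^3 = 592.704
Resistance:
R = 15.37932 / 592.704
= 0.0259 Ns^2/m^8

0.0259 Ns^2/m^8


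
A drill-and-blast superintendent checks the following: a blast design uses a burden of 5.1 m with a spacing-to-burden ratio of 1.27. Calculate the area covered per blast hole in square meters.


First, find the spacing:
Spacing = burden * ratio = 5.1 * 1.27
= 6.477 m
Then, calculate the area:
Area = burden * spacing = 5.1 * 6.477
= 33.0327 m^2

33.0327 m^2


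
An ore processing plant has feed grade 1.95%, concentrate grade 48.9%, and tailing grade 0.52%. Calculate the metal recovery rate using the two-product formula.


74.1215%

Using the two-product formula:
R = 100 * c * (f - t) / (f * (c - t))
Numerator = 100 * 48.9 * (1.95 - 0.52)
= 100 * 48.9 * 1.43
= 6992.7
Denominator = 1.95 * (48.9 - 0.52)
= 1.95 * 48.38
= 94.341
R = 6992.7 / 94.341
= 74.1215%


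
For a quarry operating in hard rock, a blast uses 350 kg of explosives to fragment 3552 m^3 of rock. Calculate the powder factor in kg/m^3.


0.0985 kg/m^3

Powder factor = explosive mass / rock volume
= 350 / 3552
= 0.0985 kg/m^3


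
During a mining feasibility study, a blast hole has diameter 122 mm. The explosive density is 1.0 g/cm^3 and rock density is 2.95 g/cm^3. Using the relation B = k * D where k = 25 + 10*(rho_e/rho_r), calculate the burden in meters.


3.4636 m

First, compute k:
rho_e / rho_r = 1.0 / 2.95 = 0.3389830508
k = 25 + 10 * 0.3389830508 = 28.38983051
Then, compute burden:
B = k * D / 1000 = 28.38983051 * 122 / 1000
= 3463.559322 / 1000
= 3.4636 m


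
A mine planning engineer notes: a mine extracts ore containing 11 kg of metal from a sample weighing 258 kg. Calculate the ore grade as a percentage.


4.2636%

Ore grade = (metal mass / ore mass) * 100
= (11 / 258) * 100
= 0.04263565891 * 100
= 4.2636%


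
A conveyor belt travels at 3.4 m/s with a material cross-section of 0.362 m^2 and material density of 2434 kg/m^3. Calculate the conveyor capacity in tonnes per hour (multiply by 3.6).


Volumetric flow = speed * area
= 3.4 * 0.362 = 1.2308 m^3/s
Mass flow = volumetric * density
= 1.2308 * 2434 = 2995.7672 kg/s
Convert to t/h: multiply by 3.6
Capacity = 2995.7672 * 3.6
= 10784.7619 t/h

10784.7619 t/h


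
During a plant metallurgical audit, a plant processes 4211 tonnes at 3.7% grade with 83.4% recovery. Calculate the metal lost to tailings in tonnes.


25.864 tonnes

Total metal in feed:
= 4211 * 3.7 / 100 = 155.807 tonnes
Metal recovered:
= 155.807 * 83.4 / 100 = 129.943038 tonnes
Metal lost to tailings:
= 155.807 - 129.943038
= 25.864 tonnes


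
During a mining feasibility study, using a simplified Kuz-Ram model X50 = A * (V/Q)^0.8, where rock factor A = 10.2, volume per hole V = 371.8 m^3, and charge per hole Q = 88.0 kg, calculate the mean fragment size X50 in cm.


Compute V/Q:
V/Q = 371.8 / 88.0 = 4.225
Raise to the power 0.8:
(V/Q)^0.8 = 4.225^0.8 = 3.167097042
Multiply by A:
X50 = 10.2 * 3.167097042
= 32.3044 cm

32.3044 cm
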